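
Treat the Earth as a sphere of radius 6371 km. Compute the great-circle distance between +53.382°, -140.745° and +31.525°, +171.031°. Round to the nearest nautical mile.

Δλ = 171.031 − -140.745 = 311.776°; wrapped into (−180°, 180°]: -48.224°.
Δφ = 31.525 − 53.382 = -21.857°.
a = sin²(Δφ/2) + cos φ₁ · cos φ₂ · sin²(Δλ/2) = 0.120796.
c = 2·atan2(√a, √(1−a)) = 0.70993 rad → d = 6371·c ≈ 4522.96 km ≈ 2442.21 nmi.

2442 nmi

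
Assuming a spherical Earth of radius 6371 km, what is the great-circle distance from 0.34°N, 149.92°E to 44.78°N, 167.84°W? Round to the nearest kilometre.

Δλ = -167.84 − 149.92 = -317.76°; wrapped into (−180°, 180°]: 42.24°.
Δφ = 44.78 − 0.34 = 44.44°.
a = sin²(Δφ/2) + cos φ₁ · cos φ₂ · sin²(Δλ/2) = 0.235163.
c = 2·atan2(√a, √(1−a)) = 1.01258 rad → d = 6371·c ≈ 6451.16 km.

6451 km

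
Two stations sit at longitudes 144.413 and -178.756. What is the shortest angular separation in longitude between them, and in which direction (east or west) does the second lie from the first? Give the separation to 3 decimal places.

Raw difference: -178.756 − 144.413 = -323.169°.
Normalise into (−180°, 180°]: -323.169° + 360° = 36.831°.
Positive ⇒ the second point lies to the east; separation 36.831°.

36.831° east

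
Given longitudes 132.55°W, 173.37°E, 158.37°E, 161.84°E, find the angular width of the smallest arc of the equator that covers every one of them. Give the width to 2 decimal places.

69.08°

Sort the longitudes: -132.55°, +158.37°, +161.84°, +173.37°.
Eastward gaps between consecutive values (wrapping around): 290.92°, 3.47°, 11.53°, 54.08°.
Largest gap = 290.92° ⇒ minimal covering band is its complement: 360° − 290.92° = 69.08°.
Band runs from +158.37° eastward to -132.55°, crossing the antimeridian.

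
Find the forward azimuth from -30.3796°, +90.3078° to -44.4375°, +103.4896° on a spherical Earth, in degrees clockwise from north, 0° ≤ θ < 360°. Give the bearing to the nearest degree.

147°

Δλ = 103.4896 − 90.3078 = 13.1818°.
θ = atan2( sin Δλ · cos φ₂ , cos φ₁ · sin φ₂ − sin φ₁ · cos φ₂ · cos Δλ )
  = atan2(0.16283, -0.25242) = 147.175° → normalised to [0°, 360°): 147.175°.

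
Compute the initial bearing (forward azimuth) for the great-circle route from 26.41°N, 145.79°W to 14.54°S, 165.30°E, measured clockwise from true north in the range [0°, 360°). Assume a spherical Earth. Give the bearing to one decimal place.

235.2°

Δλ = 165.30 − -145.79 = 311.09°; wrapped into (−180°, 180°]: -48.91°.
θ = atan2( sin Δλ · cos φ₂ , cos φ₁ · sin φ₂ − sin φ₁ · cos φ₂ · cos Δλ )
  = atan2(-0.72954, -0.50783) = -124.842° → normalised to [0°, 360°): 235.158°.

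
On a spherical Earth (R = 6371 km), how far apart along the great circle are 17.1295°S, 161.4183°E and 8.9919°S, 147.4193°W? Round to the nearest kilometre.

Δλ = -147.4193 − 161.4183 = -308.8376°; wrapped into (−180°, 180°]: 51.1624°.
Δφ = -8.9919 − -17.1295 = 8.1376°.
a = sin²(Δφ/2) + cos φ₁ · cos φ₂ · sin²(Δλ/2) = 0.181017.
c = 2·atan2(√a, √(1−a)) = 0.87894 rad → d = 6371·c ≈ 5599.74 km.

5600 km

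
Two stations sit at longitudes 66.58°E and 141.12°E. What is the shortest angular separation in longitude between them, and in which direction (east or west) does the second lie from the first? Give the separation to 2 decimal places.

Raw difference: 141.12 − 66.58 = 74.54°.
Normalise into (−180°, 180°]: 74.54° stays 74.54°.
Positive ⇒ the second point lies to the east; separation 74.54°.

74.54° east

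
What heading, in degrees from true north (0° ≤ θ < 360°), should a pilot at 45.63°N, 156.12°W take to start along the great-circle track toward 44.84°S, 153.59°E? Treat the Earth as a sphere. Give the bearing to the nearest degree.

Δλ = 153.59 − -156.12 = 309.71°; wrapped into (−180°, 180°]: -50.29°.
θ = atan2( sin Δλ · cos φ₂ , cos φ₁ · sin φ₂ − sin φ₁ · cos φ₂ · cos Δλ )
  = atan2(-0.54549, -0.81693) = -146.268° → normalised to [0°, 360°): 213.732°.

214°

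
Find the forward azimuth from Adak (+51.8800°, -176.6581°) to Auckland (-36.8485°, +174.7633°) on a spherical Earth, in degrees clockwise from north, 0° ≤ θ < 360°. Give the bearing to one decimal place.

186.9°

Δλ = 174.7633 − -176.6581 = 351.4214°; wrapped into (−180°, 180°]: -8.5786°.
θ = atan2( sin Δλ · cos φ₂ , cos φ₁ · sin φ₂ − sin φ₁ · cos φ₂ · cos Δλ )
  = atan2(-0.11937, -0.99271) = -173.144° → normalised to [0°, 360°): 186.856°.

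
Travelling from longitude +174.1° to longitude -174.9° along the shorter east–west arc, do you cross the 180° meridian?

Yes

Naïve |-174.9 − 174.1| = 349.0° > 180°, so the shorter arc goes the other way round — across 180°.
Signed shortest Δλ = ((-174.9 − 174.1 + 180) mod 360) − 180 = 11.0°.
Going east by 11.0° from +174.1° passes through 180° before reaching -174.9°.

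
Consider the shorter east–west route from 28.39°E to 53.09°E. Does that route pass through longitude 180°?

Signed shortest Δλ = ((53.09 − 28.39 + 180) mod 360) − 180 = 24.7°.
Going east by 24.7° from +28.39° reaches +53.09° without touching 180°.

No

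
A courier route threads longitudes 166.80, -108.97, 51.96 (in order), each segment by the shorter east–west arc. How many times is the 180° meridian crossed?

1

Leg 1: +166.80° → -108.97°, shortest Δλ = 84.23° (east) — crosses 180°.
Leg 2: -108.97° → +51.96°, shortest Δλ = 160.93° (east) — does not cross 180°.
Total crossings: 1.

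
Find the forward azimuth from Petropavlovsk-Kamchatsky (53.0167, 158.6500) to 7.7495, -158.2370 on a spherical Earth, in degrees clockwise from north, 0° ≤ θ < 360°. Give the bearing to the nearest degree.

126°

Δλ = -158.2370 − 158.6500 = -316.8870°; wrapped into (−180°, 180°]: 43.1130°.
θ = atan2( sin Δλ · cos φ₂ , cos φ₁ · sin φ₂ − sin φ₁ · cos φ₂ · cos Δλ )
  = atan2(0.67720, -0.49669) = 126.258° → normalised to [0°, 360°): 126.258°.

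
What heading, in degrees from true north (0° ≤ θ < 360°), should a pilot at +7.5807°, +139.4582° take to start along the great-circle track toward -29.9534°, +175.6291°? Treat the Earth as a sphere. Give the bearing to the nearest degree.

139°

Δλ = 175.6291 − 139.4582 = 36.1709°.
θ = atan2( sin Δλ · cos φ₂ , cos φ₁ · sin φ₂ − sin φ₁ · cos φ₂ · cos Δλ )
  = atan2(0.51136, -0.58720) = 138.949° → normalised to [0°, 360°): 138.949°.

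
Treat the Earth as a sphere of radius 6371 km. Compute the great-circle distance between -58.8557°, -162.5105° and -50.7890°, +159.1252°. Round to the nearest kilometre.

Δλ = 159.1252 − -162.5105 = 321.6357°; wrapped into (−180°, 180°]: -38.3643°.
Δφ = -50.7890 − -58.8557 = 8.0667°.
a = sin²(Δφ/2) + cos φ₁ · cos φ₂ · sin²(Δλ/2) = 0.040246.
c = 2·atan2(√a, √(1−a)) = 0.40397 rad → d = 6371·c ≈ 2573.68 km.

2574 km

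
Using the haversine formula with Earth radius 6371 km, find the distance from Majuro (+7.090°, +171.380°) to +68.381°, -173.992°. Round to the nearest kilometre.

Δλ = -173.992 − 171.380 = -345.372°; wrapped into (−180°, 180°]: 14.628°.
Δφ = 68.381 − 7.090 = 61.291°.
a = sin²(Δφ/2) + cos φ₁ · cos φ₂ · sin²(Δλ/2) = 0.265745.
c = 2·atan2(√a, √(1−a)) = 1.08319 rad → d = 6371·c ≈ 6901.02 km.

6901 km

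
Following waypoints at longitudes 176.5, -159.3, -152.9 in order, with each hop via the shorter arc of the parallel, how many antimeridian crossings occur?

Leg 1: +176.5° → -159.3°, shortest Δλ = 24.2° (east) — crosses 180°.
Leg 2: -159.3° → -152.9°, shortest Δλ = 6.4° (east) — does not cross 180°.
Total crossings: 1.

1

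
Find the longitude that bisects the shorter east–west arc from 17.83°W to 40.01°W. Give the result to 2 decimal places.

28.92°W

Signed shortest Δλ from -17.83° to -40.01° is -22.18°.
Midpoint longitude = -17.83° + (-22.18°)/2 = -17.83° − 11.09° = -28.92°.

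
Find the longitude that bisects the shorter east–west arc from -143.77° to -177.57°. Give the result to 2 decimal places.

Signed shortest Δλ from -143.77° to -177.57° is -33.80°.
Midpoint longitude = -143.77° + (-33.80°)/2 = -143.77° − 16.90° = -160.67°.

-160.67°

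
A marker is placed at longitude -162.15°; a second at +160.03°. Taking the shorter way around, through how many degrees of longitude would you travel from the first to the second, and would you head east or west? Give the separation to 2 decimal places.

Raw difference: 160.03 − -162.15 = 322.18°.
Normalise into (−180°, 180°]: 322.18° − 360° = -37.82°.
Negative ⇒ the second point lies to the west; separation 37.82°.

37.82° west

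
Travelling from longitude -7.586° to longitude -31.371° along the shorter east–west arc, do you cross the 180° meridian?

No

Signed shortest Δλ = ((-31.371 − -7.586 + 180) mod 360) − 180 = -23.785°.
Going west by 23.785° from -7.586° reaches -31.371° without touching 180°.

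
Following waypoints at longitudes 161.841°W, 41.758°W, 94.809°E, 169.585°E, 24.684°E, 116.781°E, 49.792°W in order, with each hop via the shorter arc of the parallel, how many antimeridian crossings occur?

Leg 1: -161.841° → -41.758°, shortest Δλ = 120.083° (east) — does not cross 180°.
Leg 2: -41.758° → +94.809°, shortest Δλ = 136.567° (east) — does not cross 180°.
Leg 3: +94.809° → +169.585°, shortest Δλ = 74.776° (east) — does not cross 180°.
Leg 4: +169.585° → +24.684°, shortest Δλ = -144.901° (west) — does not cross 180°.
Leg 5: +24.684° → +116.781°, shortest Δλ = 92.097° (east) — does not cross 180°.
Leg 6: +116.781° → -49.792°, shortest Δλ = -166.573° (west) — does not cross 180°.
Total crossings: 0.

0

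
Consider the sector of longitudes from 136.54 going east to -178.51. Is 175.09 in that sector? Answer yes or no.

Band width going east from +136.54° to -178.51°: ((-178.51 − 136.54) mod 360) = 44.95°.
Offset of +175.09° east of the west edge: ((175.09 − 136.54) mod 360) = 38.55°.
38.55° ≤ 44.95° ⇒ inside.

Yes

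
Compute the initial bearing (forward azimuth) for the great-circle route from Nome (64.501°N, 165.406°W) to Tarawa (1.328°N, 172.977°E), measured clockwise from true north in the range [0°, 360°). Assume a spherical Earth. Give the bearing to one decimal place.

204.0°

Δλ = 172.977 − -165.406 = 338.383°; wrapped into (−180°, 180°]: -21.617°.
θ = atan2( sin Δλ · cos φ₂ , cos φ₁ · sin φ₂ − sin φ₁ · cos φ₂ · cos Δλ )
  = atan2(-0.36830, -0.82891) = -156.043° → normalised to [0°, 360°): 203.957°.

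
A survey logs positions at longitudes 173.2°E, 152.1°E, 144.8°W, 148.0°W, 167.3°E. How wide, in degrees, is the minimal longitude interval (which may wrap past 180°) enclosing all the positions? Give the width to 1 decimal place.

Sort the longitudes: -148.0°, -144.8°, +152.1°, +167.3°, +173.2°.
Eastward gaps between consecutive values (wrapping around): 3.2°, 296.9°, 15.2°, 5.9°, 38.8°.
Largest gap = 296.9° ⇒ minimal covering band is its complement: 360° − 296.9° = 63.1°.
Band runs from +152.1° eastward to -144.8°, crossing the antimeridian.

63.1°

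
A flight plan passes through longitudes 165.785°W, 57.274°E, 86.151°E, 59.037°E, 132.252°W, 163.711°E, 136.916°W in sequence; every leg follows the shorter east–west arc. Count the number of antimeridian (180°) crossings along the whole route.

4

Leg 1: -165.785° → +57.274°, shortest Δλ = -136.941° (west) — crosses 180°.
Leg 2: +57.274° → +86.151°, shortest Δλ = 28.877° (east) — does not cross 180°.
Leg 3: +86.151° → +59.037°, shortest Δλ = -27.114° (west) — does not cross 180°.
Leg 4: +59.037° → -132.252°, shortest Δλ = 168.711° (east) — crosses 180°.
Leg 5: -132.252° → +163.711°, shortest Δλ = -64.037° (west) — crosses 180°.
Leg 6: +163.711° → -136.916°, shortest Δλ = 59.373° (east) — crosses 180°.
Total crossings: 4.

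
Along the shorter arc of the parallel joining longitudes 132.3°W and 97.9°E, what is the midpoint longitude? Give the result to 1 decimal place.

Signed shortest Δλ from -132.3° to +97.9° is -129.8°.
Midpoint longitude = -132.3° + (-129.8°)/2 = -132.3° − 64.9° = -197.2°.
Normalise into (−180°, 180°]: +162.8°.
(The naïve average (-132.3 + +97.9)/2 = -17.2° is on the wrong side of the globe.)

162.8°E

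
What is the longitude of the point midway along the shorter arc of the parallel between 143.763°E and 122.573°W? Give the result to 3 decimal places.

169.405°W

Signed shortest Δλ from +143.763° to -122.573° is +93.664°.
Midpoint longitude = +143.763° + (+93.664°)/2 = +143.763° + 46.832° = +190.595°.
Normalise into (−180°, 180°]: -169.405°.
(The naïve average (+143.763 + -122.573)/2 = 10.595° is on the wrong side of the globe.)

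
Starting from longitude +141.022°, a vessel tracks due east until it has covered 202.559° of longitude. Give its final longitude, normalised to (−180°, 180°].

Start at +141.022°; shift +202.559° → +343.581°.
+343.581° lies outside (−180°, 180°]; subtract 360° → -16.419°.

-16.419°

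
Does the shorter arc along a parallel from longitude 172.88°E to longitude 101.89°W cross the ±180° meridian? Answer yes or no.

Yes

Naïve |-101.89 − 172.88| = 274.77° > 180°, so the shorter arc goes the other way round — across 180°.
Signed shortest Δλ = ((-101.89 − 172.88 + 180) mod 360) − 180 = 85.23°.
Going east by 85.23° from +172.88° passes through 180° before reaching -101.89°.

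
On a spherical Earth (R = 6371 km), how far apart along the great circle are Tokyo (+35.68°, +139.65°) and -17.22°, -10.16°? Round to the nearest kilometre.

16400 km

Δλ = -10.16 − 139.65 = -149.81°.
Δφ = -17.22 − 35.68 = -52.90°.
a = sin²(Δφ/2) + cos φ₁ · cos φ₂ · sin²(Δλ/2) = 0.921654.
c = 2·atan2(√a, √(1−a)) = 2.57420 rad → d = 6371·c ≈ 16400.25 km.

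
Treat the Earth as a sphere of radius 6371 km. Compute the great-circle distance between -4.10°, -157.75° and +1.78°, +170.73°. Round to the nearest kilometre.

3563 km

Δλ = 170.73 − -157.75 = 328.48°; wrapped into (−180°, 180°]: -31.52°.
Δφ = 1.78 − -4.10 = 5.88°.
a = sin²(Δφ/2) + cos φ₁ · cos φ₂ · sin²(Δλ/2) = 0.076178.
c = 2·atan2(√a, √(1−a)) = 0.55927 rad → d = 6371·c ≈ 3563.08 km.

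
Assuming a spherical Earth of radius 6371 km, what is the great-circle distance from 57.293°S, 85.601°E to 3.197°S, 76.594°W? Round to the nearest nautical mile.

Δλ = -76.594 − 85.601 = -162.195°.
Δφ = -3.197 − -57.293 = 54.096°.
a = sin²(Δφ/2) + cos φ₁ · cos φ₂ · sin²(Δλ/2) = 0.733367.
c = 2·atan2(√a, √(1−a)) = 2.05639 rad → d = 6371·c ≈ 13101.27 km ≈ 7074.12 nmi.

7074 nmi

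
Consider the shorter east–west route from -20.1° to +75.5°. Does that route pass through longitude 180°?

Signed shortest Δλ = ((75.5 − -20.1 + 180) mod 360) − 180 = 95.6°.
Going east by 95.6° from -20.1° reaches +75.5° without touching 180°.

No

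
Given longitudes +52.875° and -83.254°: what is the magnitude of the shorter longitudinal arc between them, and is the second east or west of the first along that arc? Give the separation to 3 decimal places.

136.129° west

Raw difference: -83.254 − 52.875 = -136.129°.
Normalise into (−180°, 180°]: -136.129° stays -136.129°.
Negative ⇒ the second point lies to the west; separation 136.129°.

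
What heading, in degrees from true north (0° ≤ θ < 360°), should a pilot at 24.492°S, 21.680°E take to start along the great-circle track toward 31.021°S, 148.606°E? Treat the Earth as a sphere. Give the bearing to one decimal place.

134.9°

Δλ = 148.606 − 21.680 = 126.926°.
θ = atan2( sin Δλ · cos φ₂ , cos φ₁ · sin φ₂ − sin φ₁ · cos φ₂ · cos Δλ )
  = atan2(0.68508, -0.68242) = 134.889° → normalised to [0°, 360°): 134.889°.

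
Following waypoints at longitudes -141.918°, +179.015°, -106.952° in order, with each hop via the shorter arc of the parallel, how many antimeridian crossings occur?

Leg 1: -141.918° → +179.015°, shortest Δλ = -39.067° (west) — crosses 180°.
Leg 2: +179.015° → -106.952°, shortest Δλ = 74.033° (east) — crosses 180°.
Total crossings: 2.

2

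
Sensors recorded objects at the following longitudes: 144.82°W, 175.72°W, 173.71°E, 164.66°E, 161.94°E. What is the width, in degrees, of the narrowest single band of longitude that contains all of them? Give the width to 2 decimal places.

Sort the longitudes: -175.72°, -144.82°, +161.94°, +164.66°, +173.71°.
Eastward gaps between consecutive values (wrapping around): 30.90°, 306.76°, 2.72°, 9.05°, 10.57°.
Largest gap = 306.76° ⇒ minimal covering band is its complement: 360° − 306.76° = 53.24°.
Band runs from +161.94° eastward to -144.82°, crossing the antimeridian.

53.24°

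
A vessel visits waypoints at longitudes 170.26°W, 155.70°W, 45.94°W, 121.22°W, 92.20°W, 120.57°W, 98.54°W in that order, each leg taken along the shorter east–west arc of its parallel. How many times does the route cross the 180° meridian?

0

Leg 1: -170.26° → -155.70°, shortest Δλ = 14.56° (east) — does not cross 180°.
Leg 2: -155.70° → -45.94°, shortest Δλ = 109.76° (east) — does not cross 180°.
Leg 3: -45.94° → -121.22°, shortest Δλ = -75.28° (west) — does not cross 180°.
Leg 4: -121.22° → -92.20°, shortest Δλ = 29.02° (east) — does not cross 180°.
Leg 5: -92.20° → -120.57°, shortest Δλ = -28.37° (west) — does not cross 180°.
Leg 6: -120.57° → -98.54°, shortest Δλ = 22.03° (east) — does not cross 180°.
Total crossings: 0.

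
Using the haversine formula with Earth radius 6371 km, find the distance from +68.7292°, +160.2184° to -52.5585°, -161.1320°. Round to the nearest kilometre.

13853 km

Δλ = -161.1320 − 160.2184 = -321.3504°; wrapped into (−180°, 180°]: 38.6496°.
Δφ = -52.5585 − 68.7292 = -121.2877°.
a = sin²(Δφ/2) + cos φ₁ · cos φ₂ · sin²(Δλ/2) = 0.783820.
c = 2·atan2(√a, √(1−a)) = 2.17443 rad → d = 6371·c ≈ 13853.32 km.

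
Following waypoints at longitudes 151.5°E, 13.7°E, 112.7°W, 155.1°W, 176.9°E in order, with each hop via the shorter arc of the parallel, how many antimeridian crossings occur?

1

Leg 1: +151.5° → +13.7°, shortest Δλ = -137.8° (west) — does not cross 180°.
Leg 2: +13.7° → -112.7°, shortest Δλ = -126.4° (west) — does not cross 180°.
Leg 3: -112.7° → -155.1°, shortest Δλ = -42.4° (west) — does not cross 180°.
Leg 4: -155.1° → +176.9°, shortest Δλ = -28.0° (west) — crosses 180°.
Total crossings: 1.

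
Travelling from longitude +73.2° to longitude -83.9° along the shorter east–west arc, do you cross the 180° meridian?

No

Signed shortest Δλ = ((-83.9 − 73.2 + 180) mod 360) − 180 = -157.1°.
Going west by 157.1° from +73.2° reaches -83.9° without touching 180°.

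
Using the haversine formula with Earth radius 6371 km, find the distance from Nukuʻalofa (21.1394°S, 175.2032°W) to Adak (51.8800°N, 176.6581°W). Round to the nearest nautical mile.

4385 nmi

Δλ = -176.6581 − -175.2032 = -1.4549°.
Δφ = 51.8800 − -21.1394 = 73.0194°.
a = sin²(Δφ/2) + cos φ₁ · cos φ₂ · sin²(Δλ/2) = 0.354069.
c = 2·atan2(√a, √(1−a)) = 1.27462 rad → d = 6371·c ≈ 8120.62 km ≈ 4384.79 nmi.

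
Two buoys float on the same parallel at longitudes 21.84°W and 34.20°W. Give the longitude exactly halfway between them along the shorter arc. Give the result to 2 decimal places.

28.02°W

Signed shortest Δλ from -21.84° to -34.20° is -12.36°.
Midpoint longitude = -21.84° + (-12.36°)/2 = -21.84° − 6.18° = -28.02°.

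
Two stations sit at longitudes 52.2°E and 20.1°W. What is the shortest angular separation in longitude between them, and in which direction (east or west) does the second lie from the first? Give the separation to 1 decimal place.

72.3° west

Raw difference: -20.1 − 52.2 = -72.3°.
Normalise into (−180°, 180°]: -72.3° stays -72.3°.
Negative ⇒ the second point lies to the west; separation 72.3°.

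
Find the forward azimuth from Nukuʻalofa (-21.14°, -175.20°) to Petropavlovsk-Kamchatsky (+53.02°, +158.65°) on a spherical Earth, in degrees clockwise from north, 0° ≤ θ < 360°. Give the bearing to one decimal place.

Δλ = 158.65 − -175.20 = 333.85°; wrapped into (−180°, 180°]: -26.15°.
θ = atan2( sin Δλ · cos φ₂ , cos φ₁ · sin φ₂ − sin φ₁ · cos φ₂ · cos Δλ )
  = atan2(-0.26511, 0.93982) = -15.753° → normalised to [0°, 360°): 344.247°.

344.2°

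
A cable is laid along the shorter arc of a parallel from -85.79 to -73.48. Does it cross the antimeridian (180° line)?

Signed shortest Δλ = ((-73.48 − -85.79 + 180) mod 360) − 180 = 12.31°.
Going east by 12.31° from -85.79° reaches -73.48° without touching 180°.

No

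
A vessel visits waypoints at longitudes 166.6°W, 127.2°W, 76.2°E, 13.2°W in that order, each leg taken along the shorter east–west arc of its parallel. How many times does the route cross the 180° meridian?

1

Leg 1: -166.6° → -127.2°, shortest Δλ = 39.4° (east) — does not cross 180°.
Leg 2: -127.2° → +76.2°, shortest Δλ = -156.6° (west) — crosses 180°.
Leg 3: +76.2° → -13.2°, shortest Δλ = -89.4° (west) — does not cross 180°.
Total crossings: 1.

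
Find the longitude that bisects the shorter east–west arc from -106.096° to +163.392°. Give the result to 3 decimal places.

-151.352°

Signed shortest Δλ from -106.096° to +163.392° is -90.512°.
Midpoint longitude = -106.096° + (-90.512°)/2 = -106.096° − 45.256° = -151.352°.
(The naïve average (-106.096 + +163.392)/2 = 28.648° is on the wrong side of the globe.)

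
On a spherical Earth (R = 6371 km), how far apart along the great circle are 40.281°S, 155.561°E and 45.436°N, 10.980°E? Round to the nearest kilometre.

Δλ = 10.980 − 155.561 = -144.581°.
Δφ = 45.436 − -40.281 = 85.717°.
a = sin²(Δφ/2) + cos φ₁ · cos φ₂ · sin²(Δλ/2) = 0.948443.
c = 2·atan2(√a, √(1−a)) = 2.68348 rad → d = 6371·c ≈ 17096.42 km.

17096 km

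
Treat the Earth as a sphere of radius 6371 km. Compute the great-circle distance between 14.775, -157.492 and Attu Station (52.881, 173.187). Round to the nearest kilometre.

4958 km

Δλ = 173.187 − -157.492 = 330.679°; wrapped into (−180°, 180°]: -29.321°.
Δφ = 52.881 − 14.775 = 38.106°.
a = sin²(Δφ/2) + cos φ₁ · cos φ₂ · sin²(Δλ/2) = 0.143942.
c = 2·atan2(√a, √(1−a)) = 0.77829 rad → d = 6371·c ≈ 4958.48 km.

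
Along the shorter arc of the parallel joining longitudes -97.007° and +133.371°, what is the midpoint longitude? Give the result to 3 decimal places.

Signed shortest Δλ from -97.007° to +133.371° is -129.622°.
Midpoint longitude = -97.007° + (-129.622°)/2 = -97.007° − 64.811° = -161.818°.
(The naïve average (-97.007 + +133.371)/2 = 18.182° is on the wrong side of the globe.)

-161.818°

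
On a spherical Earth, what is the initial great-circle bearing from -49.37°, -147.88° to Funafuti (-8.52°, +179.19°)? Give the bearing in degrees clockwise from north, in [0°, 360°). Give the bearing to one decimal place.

314.8°

Δλ = 179.19 − -147.88 = 327.07°; wrapped into (−180°, 180°]: -32.93°.
θ = atan2( sin Δλ · cos φ₂ , cos φ₁ · sin φ₂ − sin φ₁ · cos φ₂ · cos Δλ )
  = atan2(-0.53761, 0.53349) = -45.220° → normalised to [0°, 360°): 314.780°.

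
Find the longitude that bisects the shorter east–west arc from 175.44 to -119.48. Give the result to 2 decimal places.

-152.02°

Signed shortest Δλ from +175.44° to -119.48° is +65.08°.
Midpoint longitude = +175.44° + (+65.08°)/2 = +175.44° + 32.54° = +207.98°.
Normalise into (−180°, 180°]: -152.02°.
(The naïve average (+175.44 + -119.48)/2 = 27.98° is on the wrong side of the globe.)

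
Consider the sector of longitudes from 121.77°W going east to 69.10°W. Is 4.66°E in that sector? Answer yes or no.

No

Band width going east from -121.77° to -69.10°: ((-69.10 − -121.77) mod 360) = 52.67°.
Offset of +4.66° east of the west edge: ((4.66 − -121.77) mod 360) = 126.43°.
126.43° > 52.67° ⇒ outside.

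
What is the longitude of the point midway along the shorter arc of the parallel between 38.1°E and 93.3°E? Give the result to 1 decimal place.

65.7°E

Signed shortest Δλ from +38.1° to +93.3° is +55.2°.
Midpoint longitude = +38.1° + (+55.2°)/2 = +38.1° + 27.6° = +65.7°.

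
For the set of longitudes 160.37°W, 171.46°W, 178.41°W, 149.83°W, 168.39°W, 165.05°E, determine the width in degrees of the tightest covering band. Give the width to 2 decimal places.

Sort the longitudes: -178.41°, -171.46°, -168.39°, -160.37°, -149.83°, +165.05°.
Eastward gaps between consecutive values (wrapping around): 6.95°, 3.07°, 8.02°, 10.54°, 314.88°, 16.54°.
Largest gap = 314.88° ⇒ minimal covering band is its complement: 360° − 314.88° = 45.12°.
Band runs from +165.05° eastward to -149.83°, crossing the antimeridian.

45.12°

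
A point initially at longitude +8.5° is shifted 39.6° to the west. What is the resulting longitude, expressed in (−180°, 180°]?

Start at +8.5°; shift −39.6° → -31.1°.
-31.1° already lies in (−180°, 180°].

-31.1°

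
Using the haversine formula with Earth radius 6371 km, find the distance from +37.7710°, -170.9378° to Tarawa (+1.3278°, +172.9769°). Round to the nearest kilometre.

4373 km

Δλ = 172.9769 − -170.9378 = 343.9147°; wrapped into (−180°, 180°]: -16.0853°.
Δφ = 1.3278 − 37.7710 = -36.4432°.
a = sin²(Δφ/2) + cos φ₁ · cos φ₂ · sin²(Δλ/2) = 0.113246.
c = 2·atan2(√a, √(1−a)) = 0.68644 rad → d = 6371·c ≈ 4373.30 km.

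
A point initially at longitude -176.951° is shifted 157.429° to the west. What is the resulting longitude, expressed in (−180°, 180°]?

+25.620°

Start at -176.951°; shift −157.429° → -334.380°.
-334.380° lies outside (−180°, 180°]; add 360° → +25.620°.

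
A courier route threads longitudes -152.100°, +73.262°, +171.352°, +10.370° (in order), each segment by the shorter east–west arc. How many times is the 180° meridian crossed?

Leg 1: -152.100° → +73.262°, shortest Δλ = -134.638° (west) — crosses 180°.
Leg 2: +73.262° → +171.352°, shortest Δλ = 98.09° (east) — does not cross 180°.
Leg 3: +171.352° → +10.370°, shortest Δλ = -160.982° (west) — does not cross 180°.
Total crossings: 1.

1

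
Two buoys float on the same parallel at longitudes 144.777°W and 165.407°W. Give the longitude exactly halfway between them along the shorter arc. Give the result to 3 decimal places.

Signed shortest Δλ from -144.777° to -165.407° is -20.630°.
Midpoint longitude = -144.777° + (-20.630°)/2 = -144.777° − 10.315° = -155.092°.

155.092°W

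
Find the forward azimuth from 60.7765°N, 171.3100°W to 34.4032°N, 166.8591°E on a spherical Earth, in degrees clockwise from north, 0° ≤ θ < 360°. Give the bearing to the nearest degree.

218°

Δλ = 166.8591 − -171.3100 = 338.1691°; wrapped into (−180°, 180°]: -21.8309°.
θ = atan2( sin Δλ · cos φ₂ , cos φ₁ · sin φ₂ − sin φ₁ · cos φ₂ · cos Δλ )
  = atan2(-0.30682, -0.39258) = -141.990° → normalised to [0°, 360°): 218.010°.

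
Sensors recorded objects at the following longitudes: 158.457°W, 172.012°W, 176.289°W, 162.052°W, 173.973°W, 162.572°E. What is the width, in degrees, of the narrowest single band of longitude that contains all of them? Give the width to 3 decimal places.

38.971°

Sort the longitudes: -176.289°, -173.973°, -172.012°, -162.052°, -158.457°, +162.572°.
Eastward gaps between consecutive values (wrapping around): 2.316°, 1.961°, 9.960°, 3.595°, 321.029°, 21.139°.
Largest gap = 321.029° ⇒ minimal covering band is its complement: 360° − 321.029° = 38.971°.
Band runs from +162.572° eastward to -158.457°, crossing the antimeridian.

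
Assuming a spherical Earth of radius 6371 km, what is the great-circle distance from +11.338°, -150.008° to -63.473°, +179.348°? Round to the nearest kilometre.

8719 km

Δλ = 179.348 − -150.008 = 329.356°; wrapped into (−180°, 180°]: -30.644°.
Δφ = -63.473 − 11.338 = -74.811°.
a = sin²(Δφ/2) + cos φ₁ · cos φ₂ · sin²(Δλ/2) = 0.399574.
c = 2·atan2(√a, √(1−a)) = 1.36857 rad → d = 6371·c ≈ 8719.16 km.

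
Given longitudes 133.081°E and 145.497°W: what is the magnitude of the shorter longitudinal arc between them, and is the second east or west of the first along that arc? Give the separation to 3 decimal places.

81.422° east

Raw difference: -145.497 − 133.081 = -278.578°.
Normalise into (−180°, 180°]: -278.578° + 360° = 81.422°.
Positive ⇒ the second point lies to the east; separation 81.422°.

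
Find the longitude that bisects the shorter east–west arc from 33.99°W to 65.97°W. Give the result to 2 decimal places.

Signed shortest Δλ from -33.99° to -65.97° is -31.98°.
Midpoint longitude = -33.99° + (-31.98°)/2 = -33.99° − 15.99° = -49.98°.

49.98°W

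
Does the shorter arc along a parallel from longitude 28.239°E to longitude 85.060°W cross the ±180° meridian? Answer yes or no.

No

Signed shortest Δλ = ((-85.060 − 28.239 + 180) mod 360) − 180 = -113.299°.
Going west by 113.299° from +28.239° reaches -85.060° without touching 180°.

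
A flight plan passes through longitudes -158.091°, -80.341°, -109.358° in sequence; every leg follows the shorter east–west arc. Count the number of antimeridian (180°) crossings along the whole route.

0

Leg 1: -158.091° → -80.341°, shortest Δλ = 77.75° (east) — does not cross 180°.
Leg 2: -80.341° → -109.358°, shortest Δλ = -29.017° (west) — does not cross 180°.
Total crossings: 0.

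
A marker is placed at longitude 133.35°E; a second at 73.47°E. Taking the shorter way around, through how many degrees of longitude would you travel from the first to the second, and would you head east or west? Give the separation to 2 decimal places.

59.88° west

Raw difference: 73.47 − 133.35 = -59.88°.
Normalise into (−180°, 180°]: -59.88° stays -59.88°.
Negative ⇒ the second point lies to the west; separation 59.88°.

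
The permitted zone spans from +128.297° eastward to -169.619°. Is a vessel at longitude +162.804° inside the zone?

Band width going east from +128.297° to -169.619°: ((-169.619 − 128.297) mod 360) = 62.084°.
Offset of +162.804° east of the west edge: ((162.804 − 128.297) mod 360) = 34.507°.
34.507° ≤ 62.084° ⇒ inside.

Yes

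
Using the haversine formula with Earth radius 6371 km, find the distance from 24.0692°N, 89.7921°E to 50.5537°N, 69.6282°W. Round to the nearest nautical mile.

Δλ = -69.6282 − 89.7921 = -159.4203°.
Δφ = 50.5537 − 24.0692 = 26.4845°.
a = sin²(Δφ/2) + cos φ₁ · cos φ₂ · sin²(Δλ/2) = 0.614075.
c = 2·atan2(√a, √(1−a)) = 1.80097 rad → d = 6371·c ≈ 11474.00 km ≈ 6195.47 nmi.

6195 nmi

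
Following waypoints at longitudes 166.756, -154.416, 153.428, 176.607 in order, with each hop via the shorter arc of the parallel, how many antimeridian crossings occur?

Leg 1: +166.756° → -154.416°, shortest Δλ = 38.828° (east) — crosses 180°.
Leg 2: -154.416° → +153.428°, shortest Δλ = -52.156° (west) — crosses 180°.
Leg 3: +153.428° → +176.607°, shortest Δλ = 23.179° (east) — does not cross 180°.
Total crossings: 2.

2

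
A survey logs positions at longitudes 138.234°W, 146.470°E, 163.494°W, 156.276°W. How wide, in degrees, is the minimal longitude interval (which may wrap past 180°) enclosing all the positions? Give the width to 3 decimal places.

75.296°

Sort the longitudes: -163.494°, -156.276°, -138.234°, +146.470°.
Eastward gaps between consecutive values (wrapping around): 7.218°, 18.042°, 284.704°, 50.036°.
Largest gap = 284.704° ⇒ minimal covering band is its complement: 360° − 284.704° = 75.296°.
Band runs from +146.470° eastward to -138.234°, crossing the antimeridian.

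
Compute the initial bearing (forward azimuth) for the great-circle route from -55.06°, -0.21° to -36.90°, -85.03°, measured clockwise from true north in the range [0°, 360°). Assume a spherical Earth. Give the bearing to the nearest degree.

250°

Δλ = -85.03 − -0.21 = -84.82°.
θ = atan2( sin Δλ · cos φ₂ , cos φ₁ · sin φ₂ − sin φ₁ · cos φ₂ · cos Δλ )
  = atan2(-0.79642, -0.28469) = -109.670° → normalised to [0°, 360°): 250.330°.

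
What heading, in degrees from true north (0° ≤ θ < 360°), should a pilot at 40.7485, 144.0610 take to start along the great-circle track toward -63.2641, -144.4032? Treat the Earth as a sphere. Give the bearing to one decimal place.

151.0°

Δλ = -144.4032 − 144.0610 = -288.4642°; wrapped into (−180°, 180°]: 71.5358°.
θ = atan2( sin Δλ · cos φ₂ , cos φ₁ · sin φ₂ − sin φ₁ · cos φ₂ · cos Δλ )
  = atan2(0.42672, -0.76959) = 150.993° → normalised to [0°, 360°): 150.993°.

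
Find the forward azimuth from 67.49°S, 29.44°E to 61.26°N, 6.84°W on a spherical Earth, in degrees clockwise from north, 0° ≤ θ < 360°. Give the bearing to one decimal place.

Δλ = -6.84 − 29.44 = -36.28°.
θ = atan2( sin Δλ · cos φ₂ , cos φ₁ · sin φ₂ − sin φ₁ · cos φ₂ · cos Δλ )
  = atan2(-0.28453, 0.69377) = -22.299° → normalised to [0°, 360°): 337.701°.

337.7°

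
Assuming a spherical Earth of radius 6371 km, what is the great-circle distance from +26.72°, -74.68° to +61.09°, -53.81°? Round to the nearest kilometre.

4131 km

Δλ = -53.81 − -74.68 = 20.87°.
Δφ = 61.09 − 26.72 = 34.37°.
a = sin²(Δφ/2) + cos φ₁ · cos φ₂ · sin²(Δλ/2) = 0.101461.
c = 2·atan2(√a, √(1−a)) = 0.64835 rad → d = 6371·c ≈ 4130.67 km.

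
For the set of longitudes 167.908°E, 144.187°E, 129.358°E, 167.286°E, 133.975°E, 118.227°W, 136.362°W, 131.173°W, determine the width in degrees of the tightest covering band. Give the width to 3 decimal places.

112.415°

Sort the longitudes: -136.362°, -131.173°, -118.227°, +129.358°, +133.975°, +144.187°, +167.286°, +167.908°.
Eastward gaps between consecutive values (wrapping around): 5.189°, 12.946°, 247.585°, 4.617°, 10.212°, 23.099°, 0.622°, 55.730°.
Largest gap = 247.585° ⇒ minimal covering band is its complement: 360° − 247.585° = 112.415°.
Band runs from +129.358° eastward to -118.227°, crossing the antimeridian.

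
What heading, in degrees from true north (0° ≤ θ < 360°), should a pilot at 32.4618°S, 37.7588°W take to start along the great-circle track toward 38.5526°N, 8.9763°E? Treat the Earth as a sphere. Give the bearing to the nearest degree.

Δλ = 8.9763 − -37.7588 = 46.7351°.
θ = atan2( sin Δλ · cos φ₂ , cos φ₁ · sin φ₂ − sin φ₁ · cos φ₂ · cos Δλ )
  = atan2(0.56947, 0.81354) = 34.992° → normalised to [0°, 360°): 34.992°.

35°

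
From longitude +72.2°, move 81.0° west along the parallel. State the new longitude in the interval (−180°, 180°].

Start at +72.2°; shift −81.0° → -8.8°.
-8.8° already lies in (−180°, 180°].

-8.8°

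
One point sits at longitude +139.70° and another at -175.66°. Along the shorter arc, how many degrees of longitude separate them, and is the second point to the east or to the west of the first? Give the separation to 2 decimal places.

Raw difference: -175.66 − 139.70 = -315.36°.
Normalise into (−180°, 180°]: -315.36° + 360° = 44.64°.
Positive ⇒ the second point lies to the east; separation 44.64°.

44.64° east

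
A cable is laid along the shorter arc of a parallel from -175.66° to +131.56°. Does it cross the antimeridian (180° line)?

Naïve |131.56 − -175.66| = 307.22° > 180°, so the shorter arc goes the other way round — across 180°.
Signed shortest Δλ = ((131.56 − -175.66 + 180) mod 360) − 180 = -52.78°.
Going west by 52.78° from -175.66° passes through 180° before reaching +131.56°.

Yes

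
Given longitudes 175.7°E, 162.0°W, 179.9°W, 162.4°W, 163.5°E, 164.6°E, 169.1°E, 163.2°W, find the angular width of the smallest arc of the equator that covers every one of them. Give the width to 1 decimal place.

34.5°

Sort the longitudes: -179.9°, -163.2°, -162.4°, -162.0°, +163.5°, +164.6°, +169.1°, +175.7°.
Eastward gaps between consecutive values (wrapping around): 16.7°, 0.8°, 0.4°, 325.5°, 1.1°, 4.5°, 6.6°, 4.4°.
Largest gap = 325.5° ⇒ minimal covering band is its complement: 360° − 325.5° = 34.5°.
Band runs from +163.5° eastward to -162.0°, crossing the antimeridian.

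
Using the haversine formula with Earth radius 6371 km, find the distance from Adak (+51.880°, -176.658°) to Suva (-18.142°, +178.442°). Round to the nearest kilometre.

Δλ = 178.442 − -176.658 = 355.100°; wrapped into (−180°, 180°]: -4.900°.
Δφ = -18.142 − 51.880 = -70.022°.
a = sin²(Δφ/2) + cos φ₁ · cos φ₂ · sin²(Δλ/2) = 0.330242.
c = 2·atan2(√a, √(1−a)) = 1.22439 rad → d = 6371·c ≈ 7800.62 km.

7801 km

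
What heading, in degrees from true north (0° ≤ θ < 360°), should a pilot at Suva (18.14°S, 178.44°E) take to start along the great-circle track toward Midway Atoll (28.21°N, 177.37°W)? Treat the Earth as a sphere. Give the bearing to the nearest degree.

5°

Δλ = -177.37 − 178.44 = -355.81°; wrapped into (−180°, 180°]: 4.19°.
θ = atan2( sin Δλ · cos φ₂ , cos φ₁ · sin φ₂ − sin φ₁ · cos φ₂ · cos Δλ )
  = atan2(0.06439, 0.72284) = 5.090° → normalised to [0°, 360°): 5.090°.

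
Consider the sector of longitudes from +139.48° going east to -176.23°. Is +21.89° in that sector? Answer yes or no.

No

Band width going east from +139.48° to -176.23°: ((-176.23 − 139.48) mod 360) = 44.29°.
Offset of +21.89° east of the west edge: ((21.89 − 139.48) mod 360) = 242.41°.
242.41° > 44.29° ⇒ outside.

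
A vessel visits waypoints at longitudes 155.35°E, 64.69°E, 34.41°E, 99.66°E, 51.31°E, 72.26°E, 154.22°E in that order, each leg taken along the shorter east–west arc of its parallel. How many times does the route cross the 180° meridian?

0

Leg 1: +155.35° → +64.69°, shortest Δλ = -90.66° (west) — does not cross 180°.
Leg 2: +64.69° → +34.41°, shortest Δλ = -30.28° (west) — does not cross 180°.
Leg 3: +34.41° → +99.66°, shortest Δλ = 65.25° (east) — does not cross 180°.
Leg 4: +99.66° → +51.31°, shortest Δλ = -48.35° (west) — does not cross 180°.
Leg 5: +51.31° → +72.26°, shortest Δλ = 20.95° (east) — does not cross 180°.
Leg 6: +72.26° → +154.22°, shortest Δλ = 81.96° (east) — does not cross 180°.
Total crossings: 0.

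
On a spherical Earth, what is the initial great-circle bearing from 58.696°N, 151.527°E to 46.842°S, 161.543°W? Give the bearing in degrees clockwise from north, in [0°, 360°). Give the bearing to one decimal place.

Δλ = -161.543 − 151.527 = -313.070°; wrapped into (−180°, 180°]: 46.930°.
θ = atan2( sin Δλ · cos φ₂ , cos φ₁ · sin φ₂ − sin φ₁ · cos φ₂ · cos Δλ )
  = atan2(0.49968, -0.77812) = 147.293° → normalised to [0°, 360°): 147.293°.

147.3°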